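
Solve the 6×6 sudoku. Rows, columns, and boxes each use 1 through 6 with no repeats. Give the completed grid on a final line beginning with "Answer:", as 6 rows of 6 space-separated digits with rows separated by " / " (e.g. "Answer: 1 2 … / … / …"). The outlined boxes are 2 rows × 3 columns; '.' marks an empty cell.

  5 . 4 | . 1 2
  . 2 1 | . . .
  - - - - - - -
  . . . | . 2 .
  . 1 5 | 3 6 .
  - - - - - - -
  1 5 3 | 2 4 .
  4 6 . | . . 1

Step 1. [r2c6∈{3,4,5,6}] in col 6, 3 fits only at r2c6 ⇒ r2c6=3.
Step 2. [r3c2∈{3,4}] 4 has one home in col 2: r3c2, so r3c2=4.
Step 3. [r6c4∈{5}] only 5 remains possible at r6c4. So r6c4=5.
Step 4. [r2c1∈{6}] r2c1's peers cover all but 6 ⇒ r2c1=6.
Step 5. [r3c3∈{6}] nothing but 6 survives at r3c3, so r3c3=6.
Step 6. [r6c5∈{3}] r6c5 is down to just 3. So r6c5=3.
Step 7. [r3c6∈{5}] only 5 remains possible at r3c6, so r3c6=5.
Step 8. [r1c2∈{3}] r1c2 has the single candidate 3 ⇒ r1c2=3.
Step 9. [r5c6∈{6}] r5c6's peers cover all but 6 ⇒ r5c6=6.
Step 10. [r2c5∈{5}] r2c5 is down to just 5, so r2c5=5.
Step 11. [r2c4∈{4}] only 4 remains possible at r2c4, so r2c4=4.
Step 12. [r4c1∈{2}] r4c1 is down to just 2 ⇒ r4c1=2.
Step 13. [r1c4∈{6}] r1c4's peers cover all but 6, so r1c4=6.
Step 14. [r3c4∈{1}] nothing but 1 survives at r3c4 ⇒ r3c4=1.
Step 15. [r3c1∈{3}] r3c1's peers cover all but 3 ⇒ r3c1=3.
Step 16. [r4c6∈{4}] r4c6 is down to just 4 ⇒ r4c6=4.
Step 17. [r6c3∈{2}] r6c3 has the single candidate 2, so r6c3=2.

Answer: 5 3 4 6 1 2 / 6 2 1 4 5 3 / 3 4 6 1 2 5 / 2 1 5 3 6 4 / 1 5 3 2 4 6 / 4 6 2 5 3 1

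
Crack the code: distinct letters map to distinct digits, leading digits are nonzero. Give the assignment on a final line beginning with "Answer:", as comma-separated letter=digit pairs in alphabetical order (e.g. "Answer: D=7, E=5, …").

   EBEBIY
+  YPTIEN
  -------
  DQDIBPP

Step 1. [col 1: Y + N ≡ P (mod 10)] N=9 is one option consistent with column 1 (Y + N ≡ P (mod 10), carry-in 0) — take it, so N=9.
Step 2. [col 1: Y + N ≡ P (mod 10)] several values work for Y in column 1 (Y + N ≡ P (mod 10), carry-in 0); try Y=8. So Y=8.
Step 3. [col 1: Y + N ≡ P (mod 10)] column 1 reads Y+N+carry(0)=P with Y=8, N=9; with digits 8,9 already taken and all letters distinct, the only value for P is 7 ⇒ P=7.
Step 4. [D] adding two 6-digit numbers gives at most 6+1 digits, and here it does — D is that final carry and must be 1, so D=1.
Step 5. [col 2: I + E ≡ P (mod 10)] no forcing yet in column 2 (carry-in 1); E=6 is free and consistent — try it. So E=6.
Step 6. [col 2: I + E ≡ P (mod 10)] column 2 reads I+E+carry(1)=P with E=6, P=7; with digits 1,6,7,8,9 already taken and all letters distinct, the only value for I is 0 ⇒ I=0.
Step 7. [col 3: B + I ≡ B (mod 10)] several values work for B in column 3 (B + I ≡ B (mod 10), carry-in 0); try B=3 ⇒ B=3.
Step 8. [col 4: E + T ≡ I (mod 10)] in column 4 we have E+T≡I with carry-in 0; given E=6, I=0 and digits 0,1,3,6,7,8,9 already taken and all letters distinct, that pins T to 4. So T=4.
Step 9. [col 6: E + Y ≡ Q (mod 10)] from column 6 (E=6, Y=8, carry-in 1, digits 0,1,3,4,6,7,8,9 already taken and all letters distinct): Q must equal 5. So Q=5.

Answer: B=3, D=1, E=6, I=0, N=9, P=7, Q=5, T=4, Y=8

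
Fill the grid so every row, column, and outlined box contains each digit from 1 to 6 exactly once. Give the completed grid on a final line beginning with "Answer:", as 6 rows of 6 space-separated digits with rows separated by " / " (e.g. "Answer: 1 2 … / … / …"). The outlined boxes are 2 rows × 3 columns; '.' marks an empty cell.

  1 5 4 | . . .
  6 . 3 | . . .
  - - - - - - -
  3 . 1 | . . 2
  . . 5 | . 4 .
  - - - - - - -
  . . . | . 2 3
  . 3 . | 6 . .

Step 1. [r3c4∈{5}] r3c4's peers cover all but 5. So r3c4=5.
Step 2. [r5c2∈{1,4,6}] r5c2 is the only open cell in col 2 admitting 1, so r5c2=1.
Step 3. [r3c5∈{6}] r3c5 has the single candidate 6 ⇒ r3c5=6.
Step 4. [r5c4∈{4}] r5c4 is down to just 4, so r5c4=4.
Step 5. [r4c6∈{1}] nothing but 1 survives at r4c6, so r4c6=1.
Step 6. [r6c6∈{5}] r6c6 is down to just 5. So r6c6=5.
Step 7. [r2c2∈{2}] r2c2 is down to just 2. So r2c2=2.
Step 8. [r6c1∈{2,4}] in row 6, 4 fits only at r6c1. So r6c1=4.
Step 9. [r1c5∈{3}] nothing but 3 survives at r1c5. So r1c5=3.
Step 10. [r2c5∈{1,5}] 5 has one home in row 2: r2c5. So r2c5=5.
Step 11. [r3c2∈{4}] r3c2 has the single candidate 4. So r3c2=4.
Step 12. [r6c3∈{2}] r6c3 has the single candidate 2 ⇒ r6c3=2.
Step 13. [r4c1∈{2}] only 2 remains possible at r4c1. So r4c1=2.
Step 14. [r2c4∈{1}] r2c4's peers cover all but 1, so r2c4=1.
Step 15. [r1c6∈{6}] r1c6 is down to just 6. So r1c6=6.
Step 16. [r5c3∈{6}] r5c3's peers cover all but 6, so r5c3=6.
Step 17. [r1c4∈{2}] r1c4 has the single candidate 2. So r1c4=2.
Step 18. [r5c1∈{5}] r5c1's peers cover all but 5. So r5c1=5.
Step 19. [r4c2∈{6}] r4c2 has the single candidate 6. So r4c2=6.
Step 20. [r6c5∈{1}] r6c5 is down to just 1 ⇒ r6c5=1.
Step 21. [r2c6∈{4}] r2c6's peers cover all but 4, so r2c6=4.
Step 22. [r4c4∈{3}] r4c4 has the single candidate 3, so r4c4=3.

Answer: 1 5 4 2 3 6 / 6 2 3 1 5 4 / 3 4 1 5 6 2 / 2 6 5 3 4 1 / 5 1 6 4 2 3 / 4 3 2 6 1 5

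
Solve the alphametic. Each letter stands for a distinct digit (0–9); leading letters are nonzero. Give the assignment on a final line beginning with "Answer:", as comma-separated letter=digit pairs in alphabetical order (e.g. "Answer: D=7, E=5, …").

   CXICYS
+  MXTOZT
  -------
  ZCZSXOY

Step 1. [col 1: S + T ≡ Y (mod 10)] several values work for T in column 1 (S + T ≡ Y (mod 10), carry-in 0); try T=6, so T=6.
Step 2. [col 1: S + T ≡ Y (mod 10)] S=4 is one option consistent with column 1 (S + T ≡ Y (mod 10), carry-in 0) — take it. So S=4.
Step 3. [Z] Z is the leading digit of a 7-digit sum of two 6-digit numbers; the final carry is exactly 1, so Z=1.
Step 4. [col 1: S + T ≡ Y (mod 10)] column 1 reads S+T+carry(0)=Y with S=4, T=6; with digits 1,4,6 already taken and all letters distinct, the only value for Y is 0, so Y=0.
Step 5. [col 2: Y + Z ≡ O (mod 10)] column 2 reads Y+Z+carry(1)=O with Y=0, Z=1; with digits 0,1,4,6 already taken and all letters distinct, the only value for O is 2 ⇒ O=2.
Step 6. [col 3: C + O ≡ X (mod 10)] several values work for C in column 3 (C + O ≡ X (mod 10), carry-in 0); try C=3. So C=3.
Step 7. [col 3: C + O ≡ X (mod 10)] in column 3 we have C+O≡X with carry-in 0; given C=3, O=2 and digits 0,1,2,3,4,6 already taken and all letters distinct, that pins X to 5. So X=5.
Step 8. [col 4: I + T ≡ S (mod 10)] column 4 reads I+T+carry(0)=S with T=6, S=4; with digits 0,1,2,3,4,5,6 already taken and all letters distinct, the only value for I is 8. So I=8.
Step 9. [col 6: C + M ≡ C (mod 10)] column 6 reads C+M+carry(1)=C with C=3; with digits 0,1,2,3,4,5,6,8 already taken and all letters distinct, the only value for M is 9. So M=9.

Answer: C=3, I=8, M=9, O=2, S=4, T=6, X=5, Y=0, Z=1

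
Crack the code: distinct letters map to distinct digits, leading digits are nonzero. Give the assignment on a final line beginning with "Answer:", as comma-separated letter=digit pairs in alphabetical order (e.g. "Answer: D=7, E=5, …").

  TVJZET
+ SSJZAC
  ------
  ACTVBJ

Step 1. [col 1: T + C ≡ J (mod 10)] J=0 is one option consistent with column 1 (T + C ≡ J (mod 10), carry-in 0) — take it ⇒ J=0.
Step 2. [col 1: T + C ≡ J (mod 10)] column 1 (T + C ≡ J (mod 10), carry-in 0) doesn't pin C yet; pick C=9 and continue ⇒ C=9.
Step 3. [col 1: T + C ≡ J (mod 10)] column 1 reads T+C+carry(0)=J with C=9, J=0; with digits 0,9 already taken and all letters distinct, the only value for T is 1 ⇒ T=1.
Step 4. [col 2: E + A ≡ B (mod 10)] several values work for B in column 2 (E + A ≡ B (mod 10), carry-in 1); try B=7. So B=7.
Step 5. [col 2: E + A ≡ B (mod 10)] no forcing yet in column 2 (carry-in 1); A=4 is free and consistent — try it. So A=4.
Step 6. [col 2: E + A ≡ B (mod 10)] in column 2 we have E+A≡B with carry-in 1; given A=4, B=7 and digits 0,1,4,7,9 already taken and all letters distinct, that pins E to 2. So E=2.
Step 7. [col 3: Z + Z ≡ V (mod 10)] from column 3 (nothing yet, carry-in 0, digits 0,1,2,4,7,9 already taken and all letters distinct): V must equal 6. So V=6.
Step 8. [col 3: Z + Z ≡ V (mod 10)] Z=8 is one option consistent with column 3 (Z + Z ≡ V (mod 10), carry-in 0) — take it ⇒ Z=8.
Step 9. [col 5: V + S ≡ C (mod 10)] column 5 reads V+S+carry(0)=C with V=6, C=9; with digits 0,1,2,4,6,7,8,9 already taken and all letters distinct, the only value for S is 3 ⇒ S=3.

Answer: A=4, B=7, C=9, E=2, J=0, S=3, T=1, V=6, Z=8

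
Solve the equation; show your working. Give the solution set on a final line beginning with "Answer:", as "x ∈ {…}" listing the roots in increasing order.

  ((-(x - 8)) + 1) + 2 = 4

Step 1. [((-(x - 8)) + 1) + 2 = 4] subtract 2: x sits inside (… + 2), so sub: (-(x - 8)) + 1 = 2.
Step 2. [(-(x - 8)) + 1 = 2] subtract 1: x sits inside (… + 1) ⇒ sub: -(x - 8) = 1.
Step 3. [-(x - 8) = 1] LHS negated; negate both sides, so neg: x - 8 = -1.
Step 4. [x - 8 = -1] peel the -8: add 8 from each side. So sub: x = 7.

Answer: x ∈ {7}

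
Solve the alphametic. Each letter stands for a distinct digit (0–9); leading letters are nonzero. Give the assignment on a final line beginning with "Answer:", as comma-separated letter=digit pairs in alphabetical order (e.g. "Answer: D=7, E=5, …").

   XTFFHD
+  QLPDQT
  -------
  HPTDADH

Step 1. [col 1: D + T ≡ H (mod 10)] several values work for T in column 1 (D + T ≡ H (mod 10), carry-in 0); try T=2 ⇒ T=2.
Step 2. [col 1: D + T ≡ H (mod 10)] D=9 is one option consistent with column 1 (D + T ≡ H (mod 10), carry-in 0) — take it ⇒ D=9.
Step 3. [col 1: D + T ≡ H (mod 10)] in column 1 we have D+T≡H with carry-in 0; given D=9, T=2 and digits 2,9 already taken and all letters distinct, that pins H to 1. So H=1.
Step 4. [col 2: H + Q ≡ D (mod 10)] in column 2 we have H+Q≡D with carry-in 1; given H=1, D=9 and digits 1,2,9 already taken and all letters distinct, that pins Q to 7. So Q=7.
Step 5. [col 3: F + D ≡ A (mod 10)] several values work for F in column 3 (F + D ≡ A (mod 10), carry-in 0); try F=5, so F=5.
Step 6. [col 3: F + D ≡ A (mod 10)] from column 3 (F=5, D=9, carry-in 0, digits 1,2,5,7,9 already taken and all letters distinct): A must equal 4 ⇒ A=4.
Step 7. [col 4: F + P ≡ D (mod 10)] column 4: given F=5, D=9, carry-in 1, and digits 1,2,4,5,7,9 already taken and all letters distinct, F+P≡D (mod 10) forces P=3 ⇒ P=3.
Step 8. [col 5: T + L ≡ T (mod 10)] column 5: given T=2, carry-in 0, and digits 1,2,3,4,5,7,9 already taken and all letters distinct, T+L≡T (mod 10) forces L=0, so L=0.
Step 9. [col 6: X + Q ≡ P (mod 10)] in column 6 we have X+Q≡P with carry-in 0; given Q=7, P=3 and digits 0,1,2,3,4,5,7,9 already taken and all letters distinct, that pins X to 6, so X=6.

Answer: A=4, D=9, F=5, H=1, L=0, P=3, Q=7, T=2, X=6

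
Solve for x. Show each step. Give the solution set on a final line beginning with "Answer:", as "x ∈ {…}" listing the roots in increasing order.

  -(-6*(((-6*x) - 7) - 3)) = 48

Step 1. [-(-6*(((-6*x) - 7) - 3)) = 48] flip signs both sides, so neg: -6*(((-6*x) - 7) - 3) = -48.
Step 2. [-6*(((-6*x) - 7) - 3) = -48] LHS = -6·(…); ÷-6 both sides ⇒ div: ((-6*x) - 7) - 3 = 8.
Step 3. [((-6*x) - 7) - 3 = 8] 3 comes off first (add 3), so sub: (-6*x) - 7 = 11.
Step 4. [(-6*x) - 7 = 11] -7 is outermost — add 7 both sides. So sub: -6*x = 18.
Step 5. [-6*x = 18] leading coefficient -6: divide by -6 ⇒ div: x = -3.

Answer: x ∈ {-3}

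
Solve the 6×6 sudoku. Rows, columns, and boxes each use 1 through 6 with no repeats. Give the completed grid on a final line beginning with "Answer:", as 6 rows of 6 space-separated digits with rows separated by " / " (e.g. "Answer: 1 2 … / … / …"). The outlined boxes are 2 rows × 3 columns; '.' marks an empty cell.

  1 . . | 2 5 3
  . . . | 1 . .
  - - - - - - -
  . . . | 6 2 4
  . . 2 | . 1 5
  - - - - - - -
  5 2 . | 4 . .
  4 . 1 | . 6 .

Step 1. [r3c1∈{3}] only 3 remains possible at r3c1. So r3c1=3.
Step 2. [r5c3∈{3,6}] in row 5, 6 fits only at r5c3. So r5c3=6.
Step 3. [r1c2∈{4,6}] r1c2 is the only open cell in row 1 admitting 6 ⇒ r1c2=6.
Step 4. [r2c3∈{3,4,5}] col 3 places 3 nowhere but r2c3, so r2c3=3.
Step 5. [r2c2∈{4,5}] across row 2, 5 lands solely at r2c2 ⇒ r2c2=5.
Step 6. [r6c2∈{3}] r6c2 is down to just 3 ⇒ r6c2=3.
Step 7. [r4c4∈{3}] only 3 remains possible at r4c4 ⇒ r4c4=3.
Step 8. [r3c2∈{1}] r3c2 has the single candidate 1 ⇒ r3c2=1.
Step 9. [r2c6∈{6}] r2c6's peers cover all but 6 ⇒ r2c6=6.
Step 10. [r6c4∈{5}] r6c4's peers cover all but 5 ⇒ r6c4=5.
Step 11. [r1c3∈{4}] only 4 remains possible at r1c3, so r1c3=4.
Step 12. [r3c3∈{5}] r3c3 is down to just 5 ⇒ r3c3=5.
Step 13. [r6c6∈{2}] only 2 remains possible at r6c6. So r6c6=2.
Step 14. [r4c1∈{6}] r4c1 has the single candidate 6, so r4c1=6.
Step 15. [r4c2∈{4}] r4c2 is down to just 4. So r4c2=4.
Step 16. [r2c5∈{4}] r2c5 is down to just 4, so r2c5=4.
Step 17. [r5c6∈{1}] r5c6 is down to just 1, so r5c6=1.
Step 18. [r5c5∈{3}] only 3 remains possible at r5c5, so r5c5=3.
Step 19. [r2c1∈{2}] r2c1 is down to just 2 ⇒ r2c1=2.

Answer: 1 6 4 2 5 3 / 2 5 3 1 4 6 / 3 1 5 6 2 4 / 6 4 2 3 1 5 / 5 2 6 4 3 1 / 4 3 1 5 6 2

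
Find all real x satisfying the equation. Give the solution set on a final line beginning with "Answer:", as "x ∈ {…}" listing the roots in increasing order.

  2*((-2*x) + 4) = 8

Step 1. [2*((-2*x) + 4) = 8] leading coefficient 2: divide by 2. So div: (-2*x) + 4 = 4.
Step 2. [(-2*x) + 4 = 4] +4 is outermost — subtract 4 both sides. So sub: -2*x = 0.
Step 3. [-2*x = 0] -2 out front; divide by -2. So div: x = 0.

Answer: x ∈ {0}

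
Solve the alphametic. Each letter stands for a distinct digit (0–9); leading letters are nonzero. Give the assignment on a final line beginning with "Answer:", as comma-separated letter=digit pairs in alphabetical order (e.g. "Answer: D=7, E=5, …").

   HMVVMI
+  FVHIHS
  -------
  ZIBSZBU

Step 1. [Z] Z is the leading digit of a 7-digit sum of two 6-digit numbers; the final carry is exactly 1 ⇒ Z=1.
Step 2. [col 1: I + S ≡ U (mod 10)] no forcing yet in column 1 (carry-in 0); S=6 is free and consistent — try it. So S=6.
Step 3. [col 1: I + S ≡ U (mod 10)] no forcing yet in column 1 (carry-in 0); U=9 is free and consistent — try it, so U=9.
Step 4. [col 1: I + S ≡ U (mod 10)] from column 1 (S=6, U=9, carry-in 0, digits 1,6,9 already taken and all letters distinct): I must equal 3, so I=3.
Step 5. [col 2: M + H ≡ B (mod 10)] column 2 (M + H ≡ B (mod 10), carry-in 0) doesn't pin B yet; pick B=0 and continue ⇒ B=0.
Step 6. [col 2: M + H ≡ B (mod 10)] column 2 (M + H ≡ B (mod 10), carry-in 0) doesn't pin H yet; pick H=8 and continue. So H=8.
Step 7. [col 2: M + H ≡ B (mod 10)] in column 2 we have M+H≡B with carry-in 0; given H=8, B=0 and digits 0,1,3,6,8,9 already taken and all letters distinct, that pins M to 2 ⇒ M=2.
Step 8. [col 3: V + I ≡ Z (mod 10)] in column 3 we have V+I≡Z with carry-in 1; given I=3, Z=1 and digits 0,1,2,3,6,8,9 already taken and all letters distinct, that pins V to 7. So V=7.
Step 9. [col 6: H + F ≡ I (mod 10)] column 6 reads H+F+carry(1)=I with H=8, I=3; with digits 0,1,2,3,6,7,8,9 already taken and all letters distinct, the only value for F is 4. So F=4.

Answer: B=0, F=4, H=8, I=3, M=2, S=6, U=9, V=7, Z=1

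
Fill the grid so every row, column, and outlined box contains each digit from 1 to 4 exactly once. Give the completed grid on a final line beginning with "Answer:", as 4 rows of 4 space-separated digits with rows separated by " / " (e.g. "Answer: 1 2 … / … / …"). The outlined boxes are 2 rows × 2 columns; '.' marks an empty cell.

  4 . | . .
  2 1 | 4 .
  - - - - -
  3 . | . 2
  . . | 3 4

Step 1. [r1c4∈{1,3}] 1 has one home in col 4: r1c4, so r1c4=1.
Step 2. [r1c3∈{2}] nothing but 2 survives at r1c3. So r1c3=2.
Step 3. [r1c2∈{3}] r1c2's peers cover all but 3, so r1c2=3.
Step 4. [r3c2∈{4}] r3c2 is down to just 4, so r3c2=4.
Step 5. [r4c1∈{1}] r4c1 is down to just 1. So r4c1=1.
Step 6. [r2c4∈{3}] r2c4 is down to just 3. So r2c4=3.
Step 7. [r3c3∈{1}] nothing but 1 survives at r3c3, so r3c3=1.
Step 8. [r4c2∈{2}] r4c2 is down to just 2 ⇒ r4c2=2.

Answer: 4 3 2 1 / 2 1 4 3 / 3 4 1 2 / 1 2 3 4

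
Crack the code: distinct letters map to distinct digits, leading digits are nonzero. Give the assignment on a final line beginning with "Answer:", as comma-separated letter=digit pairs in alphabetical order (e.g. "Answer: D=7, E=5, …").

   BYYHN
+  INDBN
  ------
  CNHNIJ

Step 1. [C] C is the leading digit of a 6-digit sum of two 5-digit numbers; the final carry is exactly 1, so C=1.
Step 2. [col 1: N + N ≡ J (mod 10)] N=3 is one option consistent with column 1 (N + N ≡ J (mod 10), carry-in 0) — take it. So N=3.
Step 3. [col 1: N + N ≡ J (mod 10)] in column 1 we have N+N≡J with carry-in 0; given N=3 and digits 1,3 already taken and all letters distinct, that pins J to 6. So J=6.
Step 4. [col 2: H + B ≡ I (mod 10)] several values work for I in column 2 (H + B ≡ I (mod 10), carry-in 0); try I=4. So I=4.
Step 5. [col 2: H + B ≡ I (mod 10)] no forcing yet in column 2 (carry-in 0); B=9 is free and consistent — try it. So B=9.
Step 6. [col 2: H + B ≡ I (mod 10)] in column 2 we have H+B≡I with carry-in 0; given B=9, I=4 and digits 1,3,4,6,9 already taken and all letters distinct, that pins H to 5 ⇒ H=5.
Step 7. [col 3: Y + D ≡ N (mod 10)] several values work for Y in column 3 (Y + D ≡ N (mod 10), carry-in 1); try Y=2, so Y=2.
Step 8. [col 3: Y + D ≡ N (mod 10)] column 3: given Y=2, N=3, carry-in 1, and digits 1,2,3,4,5,6,9 already taken and all letters distinct, Y+D≡N (mod 10) forces D=0, so D=0.

Answer: B=9, C=1, D=0, H=5, I=4, J=6, N=3, Y=2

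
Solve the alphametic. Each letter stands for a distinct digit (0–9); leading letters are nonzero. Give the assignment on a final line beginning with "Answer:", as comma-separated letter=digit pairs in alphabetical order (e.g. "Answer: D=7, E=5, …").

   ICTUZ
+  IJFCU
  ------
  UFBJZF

Step 1. [col 1: Z + U ≡ F (mod 10)] Z=6 is one option consistent with column 1 (Z + U ≡ F (mod 10), carry-in 0) — take it, so Z=6.
Step 2. [col 1: Z + U ≡ F (mod 10)] column 1 (Z + U ≡ F (mod 10), carry-in 0) doesn't pin U yet; pick U=1 and continue, so U=1.
Step 3. [col 1: Z + U ≡ F (mod 10)] from column 1 (Z=6, U=1, carry-in 0, digits 1,6 already taken and all letters distinct): F must equal 7 ⇒ F=7.
Step 4. [col 2: U + C ≡ Z (mod 10)] from column 2 (U=1, Z=6, carry-in 0, digits 1,6,7 already taken and all letters distinct): C must equal 5 ⇒ C=5.
Step 5. [col 3: T + F ≡ J (mod 10)] T=2 is one option consistent with column 3 (T + F ≡ J (mod 10), carry-in 0) — take it ⇒ T=2.
Step 6. [col 3: T + F ≡ J (mod 10)] column 3: given T=2, F=7, carry-in 0, and digits 1,2,5,6,7 already taken and all letters distinct, T+F≡J (mod 10) forces J=9 ⇒ J=9.
Step 7. [col 4: C + J ≡ B (mod 10)] from column 4 (C=5, J=9, carry-in 0, digits 1,2,5,6,7,9 already taken and all letters distinct): B must equal 4, so B=4.
Step 8. [col 5: I + I ≡ F (mod 10)] no forcing yet in column 5 (carry-in 1); I=8 is free and consistent — try it, so I=8.

Answer: B=4, C=5, F=7, I=8, J=9, T=2, U=1, Z=6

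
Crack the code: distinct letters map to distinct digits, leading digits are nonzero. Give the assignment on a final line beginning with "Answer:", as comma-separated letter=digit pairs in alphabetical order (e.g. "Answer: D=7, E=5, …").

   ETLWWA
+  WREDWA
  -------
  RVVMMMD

Step 1. [col 1: A + A ≡ D (mod 10)] column 1 (A + A ≡ D (mod 10), carry-in 0) doesn't pin D yet; pick D=6 and continue, so D=6.
Step 2. [R] R is the leading digit of a 7-digit sum of two 6-digit numbers; the final carry is exactly 1. So R=1.
Step 3. [col 1: A + A ≡ D (mod 10)] no forcing yet in column 1 (carry-in 0); A=3 is free and consistent — try it. So A=3.
Step 4. [col 2: W + W ≡ M (mod 10)] no forcing yet in column 2 (carry-in 0); M=4 is free and consistent — try it. So M=4.
Step 5. [col 2: W + W ≡ M (mod 10)] several values work for W in column 2 (W + W ≡ M (mod 10), carry-in 0); try W=7. So W=7.
Step 6. [col 4: L + E ≡ M (mod 10)] several values work for E in column 4 (L + E ≡ M (mod 10), carry-in 1); try E=5 ⇒ E=5.
Step 7. [col 4: L + E ≡ M (mod 10)] in column 4 we have L+E≡M with carry-in 1; given E=5, M=4 and digits 1,3,4,5,6,7 already taken and all letters distinct, that pins L to 8 ⇒ L=8.
Step 8. [col 5: T + R ≡ V (mod 10)] from column 5 (R=1, carry-in 1, digits 1,3,4,5,6,7,8 already taken and all letters distinct): V must equal 2, so V=2.
Step 9. [col 5: T + R ≡ V (mod 10)] in column 5 we have T+R≡V with carry-in 1; given R=1, V=2 and digits 1,2,3,4,5,6,7,8 already taken and all letters distinct, that pins T to 0 ⇒ T=0.

Answer: A=3, D=6, E=5, L=8, M=4, R=1, T=0, V=2, W=7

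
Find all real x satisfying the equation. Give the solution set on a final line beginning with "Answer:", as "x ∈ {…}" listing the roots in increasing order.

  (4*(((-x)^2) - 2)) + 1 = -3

Step 1. [(4*(((-x)^2) - 2)) + 1 = -3] 1 comes off first (subtract 1), so sub: 4*(((-x)^2) - 2) = -4.
Step 2. [4*(((-x)^2) - 2) = -4] LHS = 4·(…); ÷4 both sides ⇒ div: ((-x)^2) - 2 = -1.
Step 3. [((-x)^2) - 2 = -1] 2 comes off first (add 2). So sub: (-x)^2 = 1.
Step 4. [(-x)^2 = 1] LHS squared, RHS 1 ≥ 0: apply √ (±) ⇒ sqrt: -x = 1 or -1.
Step 5. [-x = 1 or -1] flip signs both sides, so neg: x = -1 or 1.

Answer: x ∈ {-1, 1}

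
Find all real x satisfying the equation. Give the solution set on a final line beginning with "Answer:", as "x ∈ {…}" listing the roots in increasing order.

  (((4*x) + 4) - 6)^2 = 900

Step 1. [(((4*x) + 4) - 6)^2 = 900] √ both sides: 900 ≥ 0 gives two branches, so sqrt: ((4*x) + 4) - 6 = 30 or -30.
Step 2. [((4*x) + 4) - 6 = 30 or -30] the outer -6 inverts by adding 6, so sub: (4*x) + 4 = 36 or -24.
Step 3. [(4*x) + 4 = 36 or -24] +4 is outermost — subtract 4 both sides. So sub: 4*x = 32 or -28.
Step 4. [4*x = 32 or -28] leading coefficient 4: divide by 4, so div: x = 8 or -7.

Answer: x ∈ {-7, 8}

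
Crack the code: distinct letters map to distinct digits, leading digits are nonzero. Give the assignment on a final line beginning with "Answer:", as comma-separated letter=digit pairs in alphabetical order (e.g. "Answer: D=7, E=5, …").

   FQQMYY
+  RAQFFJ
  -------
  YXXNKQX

Step 1. [col 1: Y + J ≡ X (mod 10)] Y=1 is one option consistent with column 1 (Y + J ≡ X (mod 10), carry-in 0) — take it. So Y=1.
Step 2. [col 1: Y + J ≡ X (mod 10)] column 1 (Y + J ≡ X (mod 10), carry-in 0) doesn't pin J yet; pick J=9 and continue. So J=9.
Step 3. [col 1: Y + J ≡ X (mod 10)] column 1: given Y=1, J=9, carry-in 0, and digits 1,9 already taken and all letters distinct, Y+J≡X (mod 10) forces X=0, so X=0.
Step 4. [col 2: Y + F ≡ Q (mod 10)] F=2 is one option consistent with column 2 (Y + F ≡ Q (mod 10), carry-in 1) — take it, so F=2.
Step 5. [col 2: Y + F ≡ Q (mod 10)] column 2: given Y=1, F=2, carry-in 1, and digits 0,1,2,9 already taken and all letters distinct, Y+F≡Q (mod 10) forces Q=4 ⇒ Q=4.
Step 6. [col 3: M + F ≡ K (mod 10)] no forcing yet in column 3 (carry-in 0); K=5 is free and consistent — try it. So K=5.
Step 7. [col 3: M + F ≡ K (mod 10)] from column 3 (F=2, K=5, carry-in 0, digits 0,1,2,4,5,9 already taken and all letters distinct): M must equal 3, so M=3.
Step 8. [col 4: Q + Q ≡ N (mod 10)] column 4: given Q=4, carry-in 0, and digits 0,1,2,3,4,5,9 already taken and all letters distinct, Q+Q≡N (mod 10) forces N=8. So N=8.
Step 9. [col 5: Q + A ≡ X (mod 10)] column 5 reads Q+A+carry(0)=X with Q=4, X=0; with digits 0,1,2,3,4,5,8,9 already taken and all letters distinct, the only value for A is 6. So A=6.
Step 10. [col 6: F + R ≡ X (mod 10)] from column 6 (F=2, X=0, carry-in 1, digits 0,1,2,3,4,5,6,8,9 already taken and all letters distinct): R must equal 7. So R=7.

Answer: A=6, F=2, J=9, K=5, M=3, N=8, Q=4, R=7, X=0, Y=1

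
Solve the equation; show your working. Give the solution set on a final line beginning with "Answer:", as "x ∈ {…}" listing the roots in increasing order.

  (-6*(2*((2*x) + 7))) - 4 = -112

Step 1. [(-6*(2*((2*x) + 7))) - 4 = -112] -4 is outermost — add 4 both sides, so sub: -6*(2*((2*x) + 7)) = -108.
Step 2. [-6*(2*((2*x) + 7)) = -108] LHS = -6·(…); ÷-6 both sides. So div: 2*((2*x) + 7) = 18.
Step 3. [2*((2*x) + 7) = 18] 2 out front; divide by 2 ⇒ div: (2*x) + 7 = 9.
Step 4. [(2*x) + 7 = 9] peel the +7: subtract 7 from each side ⇒ sub: 2*x = 2.
Step 5. [2*x = 2] 2·(inner) — divide through by 2, so div: x = 1.

Answer: x ∈ {1}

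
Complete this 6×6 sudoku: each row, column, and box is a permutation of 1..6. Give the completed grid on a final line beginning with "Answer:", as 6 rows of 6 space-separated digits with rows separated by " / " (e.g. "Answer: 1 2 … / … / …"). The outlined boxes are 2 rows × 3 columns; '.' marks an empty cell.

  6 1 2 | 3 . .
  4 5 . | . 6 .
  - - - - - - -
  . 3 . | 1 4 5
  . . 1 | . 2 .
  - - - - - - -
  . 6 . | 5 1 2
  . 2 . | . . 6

Step 1. [r6c3∈{3,4,5}] across col 3, 5 lands solely at r6c3, so r6c3=5.
Step 2. [r5c1∈{3}] r5c1 has the single candidate 3. So r5c1=3.
Step 3. [r1c6∈{4}] r1c6 has the single candidate 4 ⇒ r1c6=4.
Step 4. [r4c1∈{5}] nothing but 5 survives at r4c1, so r4c1=5.
Step 5. [r3c3∈{6}] r3c3's peers cover all but 6, so r3c3=6.
Step 6. [r2c6∈{1}] r2c6 is down to just 1 ⇒ r2c6=1.
Step 7. [r5c3∈{4}] r5c3's peers cover all but 4 ⇒ r5c3=4.
Step 8. [r3c1∈{2}] nothing but 2 survives at r3c1, so r3c1=2.
Step 9. [r6c1∈{1}] only 1 remains possible at r6c1 ⇒ r6c1=1.
Step 10. [r4c4∈{6}] r4c4 is down to just 6, so r4c4=6.
Step 11. [r1c5∈{5}] r1c5 is down to just 5, so r1c5=5.
Step 12. [r4c6∈{3}] r4c6 has the single candidate 3. So r4c6=3.
Step 13. [r6c5∈{3}] only 3 remains possible at r6c5, so r6c5=3.
Step 14. [r4c2∈{4}] r4c2's peers cover all but 4, so r4c2=4.
Step 15. [r6c4∈{4}] r6c4 has the single candidate 4, so r6c4=4.
Step 16. [r2c4∈{2}] r2c4 is down to just 2, so r2c4=2.
Step 17. [r2c3∈{3}] r2c3's peers cover all but 3, so r2c3=3.

Answer: 6 1 2 3 5 4 / 4 5 3 2 6 1 / 2 3 6 1 4 5 / 5 4 1 6 2 3 / 3 6 4 5 1 2 / 1 2 5 4 3 6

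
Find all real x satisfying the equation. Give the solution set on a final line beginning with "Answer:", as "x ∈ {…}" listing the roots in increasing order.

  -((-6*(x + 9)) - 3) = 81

Step 1. [-((-6*(x + 9)) - 3) = 81] leading − — multiply by −1, so neg: (-6*(x + 9)) - 3 = -81.
Step 2. [(-6*(x + 9)) - 3 = -81] the outer -3 inverts by adding 3, so sub: -6*(x + 9) = -78.
Step 3. [-6*(x + 9) = -78] -6·(inner) — divide through by -6 ⇒ div: x + 9 = 13.
Step 4. [x + 9 = 13] peel the +9: subtract 9 from each side, so sub: x = 4.

Answer: x ∈ {4}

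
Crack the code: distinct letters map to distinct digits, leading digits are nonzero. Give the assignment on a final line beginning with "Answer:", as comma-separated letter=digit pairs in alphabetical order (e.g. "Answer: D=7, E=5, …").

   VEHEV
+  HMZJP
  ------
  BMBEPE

Step 1. [col 1: V + P ≡ E (mod 10)] no forcing yet in column 1 (carry-in 0); E=9 is free and consistent — try it ⇒ E=9.
Step 2. [col 1: V + P ≡ E (mod 10)] P=6 is one option consistent with column 1 (V + P ≡ E (mod 10), carry-in 0) — take it. So P=6.
Step 3. [col 1: V + P ≡ E (mod 10)] column 1 reads V+P+carry(0)=E with P=6, E=9; with digits 6,9 already taken and all letters distinct, the only value for V is 3 ⇒ V=3.
Step 4. [col 2: E + J ≡ P (mod 10)] in column 2 we have E+J≡P with carry-in 0; given E=9, P=6 and digits 3,6,9 already taken and all letters distinct, that pins J to 7, so J=7.
Step 5. [col 3: H + Z ≡ E (mod 10)] no forcing yet in column 3 (carry-in 1); Z=0 is free and consistent — try it, so Z=0.
Step 6. [B] B is the leading digit of a 6-digit sum of two 5-digit numbers; the final carry is exactly 1, so B=1.
Step 7. [col 3: H + Z ≡ E (mod 10)] in column 3 we have H+Z≡E with carry-in 1; given Z=0, E=9 and digits 0,1,3,6,7,9 already taken and all letters distinct, that pins H to 8, so H=8.
Step 8. [col 4: E + M ≡ B (mod 10)] in column 4 we have E+M≡B with carry-in 0; given E=9, B=1 and digits 0,1,3,6,7,8,9 already taken and all letters distinct, that pins M to 2, so M=2.

Answer: B=1, E=9, H=8, J=7, M=2, P=6, V=3, Z=0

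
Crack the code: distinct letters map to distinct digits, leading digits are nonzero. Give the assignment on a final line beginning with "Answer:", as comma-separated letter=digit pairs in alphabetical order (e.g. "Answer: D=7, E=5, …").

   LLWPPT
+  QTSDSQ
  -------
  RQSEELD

Step 1. [col 1: T + Q ≡ D (mod 10)] several values work for D in column 1 (T + Q ≡ D (mod 10), carry-in 0); try D=4. So D=4.
Step 2. [col 1: T + Q ≡ D (mod 10)] no forcing yet in column 1 (carry-in 0); Q=8 is free and consistent — try it ⇒ Q=8.
Step 3. [col 1: T + Q ≡ D (mod 10)] column 1 reads T+Q+carry(0)=D with Q=8, D=4; with digits 4,8 already taken and all letters distinct, the only value for T is 6. So T=6.
Step 4. [R] the sum has 7 digits but both addends have 6; that extra leading digit R is the final carry, namely 1 ⇒ R=1.
Step 5. [col 2: P + S ≡ L (mod 10)] no forcing yet in column 2 (carry-in 1); L=9 is free and consistent — try it. So L=9.
Step 6. [col 2: P + S ≡ L (mod 10)] several values work for P in column 2 (P + S ≡ L (mod 10), carry-in 1); try P=3. So P=3.
Step 7. [col 2: P + S ≡ L (mod 10)] in column 2 we have P+S≡L with carry-in 1; given P=3, L=9 and digits 1,3,4,6,8,9 already taken and all letters distinct, that pins S to 5, so S=5.
Step 8. [col 3: P + D ≡ E (mod 10)] from column 3 (P=3, D=4, carry-in 0, digits 1,3,4,5,6,8,9 already taken and all letters distinct): E must equal 7. So E=7.
Step 9. [col 4: W + S ≡ E (mod 10)] from column 4 (S=5, E=7, carry-in 0, digits 1,3,4,5,6,7,8,9 already taken and all letters distinct): W must equal 2. So W=2.

Answer: D=4, E=7, L=9, P=3, Q=8, R=1, S=5, T=6, W=2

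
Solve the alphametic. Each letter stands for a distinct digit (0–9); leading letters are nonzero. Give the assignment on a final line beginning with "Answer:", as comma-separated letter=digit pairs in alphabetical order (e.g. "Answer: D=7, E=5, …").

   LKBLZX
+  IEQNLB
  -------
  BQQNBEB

Step 1. [col 1: X + B ≡ B (mod 10)] column 1: given nothing yet, carry-in 0, and all letters distinct, none taken yet, X+B≡B (mod 10) forces X=0, so X=0.
Step 2. [col 1: X + B ≡ B (mod 10)] B=1 is one option consistent with column 1 (X + B ≡ B (mod 10), carry-in 0) — take it. So B=1.
Step 3. [col 2: Z + L ≡ E (mod 10)] several values work for L in column 2 (Z + L ≡ E (mod 10), carry-in 0); try L=6, so L=6.
Step 4. [col 2: Z + L ≡ E (mod 10)] several values work for Z in column 2 (Z + L ≡ E (mod 10), carry-in 0); try Z=7. So Z=7.
Step 5. [col 2: Z + L ≡ E (mod 10)] in column 2 we have Z+L≡E with carry-in 0; given Z=7, L=6 and digits 0,1,6,7 already taken and all letters distinct, that pins E to 3, so E=3.
Step 6. [col 3: L + N ≡ B (mod 10)] column 3: given L=6, B=1, carry-in 1, and digits 0,1,3,6,7 already taken and all letters distinct, L+N≡B (mod 10) forces N=4, so N=4.
Step 7. [col 4: B + Q ≡ N (mod 10)] from column 4 (B=1, N=4, carry-in 1, digits 0,1,3,4,6,7 already taken and all letters distinct): Q must equal 2, so Q=2.
Step 8. [col 5: K + E ≡ Q (mod 10)] column 5 reads K+E+carry(0)=Q with E=3, Q=2; with digits 0,1,2,3,4,6,7 already taken and all letters distinct, the only value for K is 9. So K=9.
Step 9. [col 6: L + I ≡ Q (mod 10)] column 6 reads L+I+carry(1)=Q with L=6, Q=2; with digits 0,1,2,3,4,6,7,9 already taken and all letters distinct, the only value for I is 5, so I=5.

Answer: B=1, E=3, I=5, K=9, L=6, N=4, Q=2, X=0, Z=7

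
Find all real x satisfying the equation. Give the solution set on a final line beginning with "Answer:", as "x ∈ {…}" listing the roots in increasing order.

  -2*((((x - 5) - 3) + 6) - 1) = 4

Step 1. [-2*((((x - 5) - 3) + 6) - 1) = 4] LHS = -2·(…); ÷-2 both sides, so div: (((x - 5) - 3) + 6) - 1 = -2.
Step 2. [(((x - 5) - 3) + 6) - 1 = -2] peel the -1: add 1 from each side, so sub: ((x - 5) - 3) + 6 = -1.
Step 3. [((x - 5) - 3) + 6 = -1] 6 comes off first (subtract 6). So sub: (x - 5) - 3 = -7.
Step 4. [(x - 5) - 3 = -7] add 3: x sits inside (… - 3) ⇒ sub: x - 5 = -4.
Step 5. [x - 5 = -4] peel the -5: add 5 from each side ⇒ sub: x = 1.

Answer: x ∈ {1}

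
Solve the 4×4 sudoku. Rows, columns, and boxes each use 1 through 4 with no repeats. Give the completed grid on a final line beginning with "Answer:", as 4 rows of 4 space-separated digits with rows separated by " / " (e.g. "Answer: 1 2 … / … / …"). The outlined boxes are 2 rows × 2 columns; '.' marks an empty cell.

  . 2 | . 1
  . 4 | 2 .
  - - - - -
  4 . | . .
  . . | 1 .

Step 1. [r3c3∈{3}] only 3 remains possible at r3c3, so r3c3=3.
Step 2. [r1c1∈{3}] r1c1 is down to just 3 ⇒ r1c1=3.
Step 3. [r4c1∈{2}] r4c1 is down to just 2, so r4c1=2.
Step 4. [r2c1∈{1}] r2c1's peers cover all but 1. So r2c1=1.
Step 5. [r2c4∈{3}] r2c4 has the single candidate 3 ⇒ r2c4=3.
Step 6. [r3c4∈{2}] nothing but 2 survives at r3c4 ⇒ r3c4=2.
Step 7. [r3c2∈{1}] nothing but 1 survives at r3c2. So r3c2=1.
Step 8. [r4c4∈{4}] r4c4 is down to just 4, so r4c4=4.
Step 9. [r1c3∈{4}] r1c3 is down to just 4, so r1c3=4.
Step 10. [r4c2∈{3}] r4c2 has the single candidate 3 ⇒ r4c2=3.

Answer: 3 2 4 1 / 1 4 2 3 / 4 1 3 2 / 2 3 1 4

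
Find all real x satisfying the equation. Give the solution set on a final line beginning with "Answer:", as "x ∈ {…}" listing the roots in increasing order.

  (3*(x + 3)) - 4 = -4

Step 1. [(3*(x + 3)) - 4 = -4] 4 comes off first (add 4) ⇒ sub: 3*(x + 3) = 0.
Step 2. [3*(x + 3) = 0] LHS = 3·(…); ÷3 both sides ⇒ div: x + 3 = 0.
Step 3. [x + 3 = 0] subtract 3: x sits inside (… + 3), so sub: x = -3.

Answer: x ∈ {-3}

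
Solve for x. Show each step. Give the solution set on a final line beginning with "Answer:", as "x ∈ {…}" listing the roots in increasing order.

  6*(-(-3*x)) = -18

Step 1. [6*(-(-3*x)) = -18] divide by the outer 6, so div: -(-3*x) = -3.
Step 2. [-(-3*x) = -3] flip signs both sides, so neg: -3*x = 3.
Step 3. [-3*x = 3] -3 out front; divide by -3, so div: x = -1.

Answer: x ∈ {-1}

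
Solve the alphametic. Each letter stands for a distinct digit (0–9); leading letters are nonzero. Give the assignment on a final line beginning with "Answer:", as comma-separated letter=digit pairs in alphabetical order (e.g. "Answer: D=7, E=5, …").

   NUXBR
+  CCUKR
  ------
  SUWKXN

Step 1. [col 1: R + R ≡ N (mod 10)] several values work for N in column 1 (R + R ≡ N (mod 10), carry-in 0); try N=6. So N=6.
Step 2. [S] adding two 5-digit numbers gives at most 5+1 digits, and here it does — S is that final carry and must be 1 ⇒ S=1.
Step 3. [col 1: R + R ≡ N (mod 10)] column 1 (R + R ≡ N (mod 10), carry-in 0) doesn't pin R yet; pick R=8 and continue ⇒ R=8.
Step 4. [col 2: B + K ≡ X (mod 10)] K=3 is one option consistent with column 2 (B + K ≡ X (mod 10), carry-in 1) — take it ⇒ K=3.
Step 5. [col 2: B + K ≡ X (mod 10)] column 2 (B + K ≡ X (mod 10), carry-in 1) doesn't pin B yet; pick B=5 and continue. So B=5.
Step 6. [col 2: B + K ≡ X (mod 10)] column 2: given B=5, K=3, carry-in 1, and digits 1,3,5,6,8 already taken and all letters distinct, B+K≡X (mod 10) forces X=9, so X=9.
Step 7. [col 3: X + U ≡ K (mod 10)] from column 3 (X=9, K=3, carry-in 0, digits 1,3,5,6,8,9 already taken and all letters distinct): U must equal 4, so U=4.
Step 8. [col 4: U + C ≡ W (mod 10)] column 4 (U + C ≡ W (mod 10), carry-in 1) doesn't pin C yet; pick C=7 and continue, so C=7.
Step 9. [col 4: U + C ≡ W (mod 10)] from column 4 (U=4, C=7, carry-in 1, digits 1,3,4,5,6,7,8,9 already taken and all letters distinct): W must equal 2. So W=2.

Answer: B=5, C=7, K=3, N=6, R=8, S=1, U=4, W=2, X=9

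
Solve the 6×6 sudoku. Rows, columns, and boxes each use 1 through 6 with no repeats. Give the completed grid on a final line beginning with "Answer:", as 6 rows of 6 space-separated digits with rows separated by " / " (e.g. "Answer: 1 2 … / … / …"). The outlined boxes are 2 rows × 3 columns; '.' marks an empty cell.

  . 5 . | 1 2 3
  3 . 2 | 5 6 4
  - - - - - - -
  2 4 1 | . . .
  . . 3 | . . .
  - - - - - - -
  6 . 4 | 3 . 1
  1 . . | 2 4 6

Step 1. [r3c6∈{5}] nothing but 5 survives at r3c6. So r3c6=5.
Step 2. [r4c2∈{6}] r4c2's peers cover all but 6. So r4c2=6.
Step 3. [r4c4∈{4}] r4c4's peers cover all but 4, so r4c4=4.
Step 4. [r6c3∈{5}] nothing but 5 survives at r6c3, so r6c3=5.
Step 5. [r6c2∈{3}] only 3 remains possible at r6c2. So r6c2=3.
Step 6. [r2c2∈{1}] r2c2's peers cover all but 1 ⇒ r2c2=1.
Step 7. [r3c4∈{6}] r3c4 has the single candidate 6. So r3c4=6.
Step 8. [r4c6∈{2}] r4c6's peers cover all but 2. So r4c6=2.
Step 9. [r1c1∈{4}] r1c1 has the single candidate 4. So r1c1=4.
Step 10. [r3c5∈{3}] r3c5 is down to just 3, so r3c5=3.
Step 11. [r4c5∈{1}] nothing but 1 survives at r4c5. So r4c5=1.
Step 12. [r4c1∈{5}] nothing but 5 survives at r4c1 ⇒ r4c1=5.
Step 13. [r1c3∈{6}] nothing but 6 survives at r1c3. So r1c3=6.
Step 14. [r5c2∈{2}] nothing but 2 survives at r5c2. So r5c2=2.
Step 15. [r5c5∈{5}] r5c5's peers cover all but 5. So r5c5=5.

Answer: 4 5 6 1 2 3 / 3 1 2 5 6 4 / 2 4 1 6 3 5 / 5 6 3 4 1 2 / 6 2 4 3 5 1 / 1 3 5 2 4 6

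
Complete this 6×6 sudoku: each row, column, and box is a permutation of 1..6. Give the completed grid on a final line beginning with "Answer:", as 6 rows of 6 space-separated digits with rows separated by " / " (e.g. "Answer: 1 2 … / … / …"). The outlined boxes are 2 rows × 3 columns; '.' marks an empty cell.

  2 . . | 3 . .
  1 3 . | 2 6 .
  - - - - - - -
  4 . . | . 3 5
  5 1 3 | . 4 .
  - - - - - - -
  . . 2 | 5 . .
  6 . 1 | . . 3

Step 1. [r2c6∈{4}] r2c6 is down to just 4, so r2c6=4.
Step 2. [r1c5∈{1,5}] r1c5 is the only open cell in col 5 admitting 5, so r1c5=5.
Step 3. [r3c3∈{6}] nothing but 6 survives at r3c3, so r3c3=6.
Step 4. [r5c6∈{1,6}] in row 5, 6 fits only at r5c6 ⇒ r5c6=6.
Step 5. [r5c2∈{4}] r5c2's peers cover all but 4, so r5c2=4.
Step 6. [r1c6∈{1}] nothing but 1 survives at r1c6. So r1c6=1.
Step 7. [r1c3∈{4}] only 4 remains possible at r1c3, so r1c3=4.
Step 8. [r3c4∈{1}] only 1 remains possible at r3c4, so r3c4=1.
Step 9. [r4c6∈{2}] nothing but 2 survives at r4c6. So r4c6=2.
Step 10. [r5c5∈{1}] r5c5 is down to just 1. So r5c5=1.
Step 11. [r6c4∈{4}] r6c4's peers cover all but 4 ⇒ r6c4=4.
Step 12. [r6c5∈{2}] nothing but 2 survives at r6c5 ⇒ r6c5=2.
Step 13. [r4c4∈{6}] only 6 remains possible at r4c4, so r4c4=6.
Step 14. [r3c2∈{2}] r3c2 has the single candidate 2 ⇒ r3c2=2.
Step 15. [r6c2∈{5}] r6c2 has the single candidate 5. So r6c2=5.
Step 16. [r2c3∈{5}] only 5 remains possible at r2c3 ⇒ r2c3=5.
Step 17. [r1c2∈{6}] nothing but 6 survives at r1c2 ⇒ r1c2=6.
Step 18. [r5c1∈{3}] only 3 remains possible at r5c1, so r5c1=3.

Answer: 2 6 4 3 5 1 / 1 3 5 2 6 4 / 4 2 6 1 3 5 / 5 1 3 6 4 2 / 3 4 2 5 1 6 / 6 5 1 4 2 3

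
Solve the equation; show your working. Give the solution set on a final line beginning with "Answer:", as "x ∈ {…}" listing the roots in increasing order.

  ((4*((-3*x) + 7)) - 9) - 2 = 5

Step 1. [((4*((-3*x) + 7)) - 9) - 2 = 5] the outer -2 inverts by adding 2. So sub: (4*((-3*x) + 7)) - 9 = 7.
Step 2. [(4*((-3*x) + 7)) - 9 = 7] the outer -9 inverts by adding 9 ⇒ sub: 4*((-3*x) + 7) = 16.
Step 3. [4*((-3*x) + 7) = 16] divide by the outer 4, so div: (-3*x) + 7 = 4.
Step 4. [(-3*x) + 7 = 4] 7 comes off first (subtract 7), so sub: -3*x = -3.
Step 5. [-3*x = -3] LHS = -3·(…); ÷-3 both sides ⇒ div: x = 1.

Answer: x ∈ {1}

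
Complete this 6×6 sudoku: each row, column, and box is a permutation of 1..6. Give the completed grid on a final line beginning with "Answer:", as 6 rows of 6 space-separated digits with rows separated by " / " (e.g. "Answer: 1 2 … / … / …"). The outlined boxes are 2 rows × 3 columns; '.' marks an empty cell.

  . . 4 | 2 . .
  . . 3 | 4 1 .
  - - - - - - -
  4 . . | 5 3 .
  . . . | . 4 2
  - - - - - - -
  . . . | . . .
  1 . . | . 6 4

Step 1. [r4c4∈{1,6}] in col 4, 6 fits only at r4c4, so r4c4=6.
Step 2. [r1c5∈{5}] nothing but 5 survives at r1c5, so r1c5=5.
Step 3. [r1c1∈{6}] only 6 remains possible at r1c1 ⇒ r1c1=6.
Step 4. [r5c6∈{1,3,5}] 5 has one home in col 6: r5c6, so r5c6=5.
Step 5. [r5c5∈{2}] only 2 remains possible at r5c5, so r5c5=2.
Step 6. [r5c1∈{3}] nothing but 3 survives at r5c1 ⇒ r5c1=3.
Step 7. [r4c1∈{5}] r4c1's peers cover all but 5. So r4c1=5.
Step 8. [r4c3∈{1}] r4c3 is down to just 1 ⇒ r4c3=1.
Step 9. [r6c3∈{2,5}] col 3 places 5 nowhere but r6c3 ⇒ r6c3=5.
Step 10. [r5c3∈{6}] nothing but 6 survives at r5c3 ⇒ r5c3=6.
Step 11. [r6c2∈{2}] only 2 remains possible at r6c2. So r6c2=2.
Step 12. [r3c2∈{6}] r3c2 has the single candidate 6. So r3c2=6.
Step 13. [r1c2∈{1}] only 1 remains possible at r1c2 ⇒ r1c2=1.
Step 14. [r6c4∈{3}] r6c4 is down to just 3 ⇒ r6c4=3.
Step 15. [r3c6∈{1}] only 1 remains possible at r3c6 ⇒ r3c6=1.
Step 16. [r1c6∈{3}] r1c6 is down to just 3 ⇒ r1c6=3.
Step 17. [r2c1∈{2}] only 2 remains possible at r2c1. So r2c1=2.
Step 18. [r2c2∈{5}] r2c2's peers cover all but 5, so r2c2=5.
Step 19. [r2c6∈{6}] nothing but 6 survives at r2c6, so r2c6=6.
Step 20. [r3c3∈{2}] only 2 remains possible at r3c3 ⇒ r3c3=2.
Step 21. [r5c4∈{1}] r5c4 has the single candidate 1, so r5c4=1.
Step 22. [r4c2∈{3}] r4c2 is down to just 3, so r4c2=3.
Step 23. [r5c2∈{4}] r5c2's peers cover all but 4 ⇒ r5c2=4.

Answer: 6 1 4 2 5 3 / 2 5 3 4 1 6 / 4 6 2 5 3 1 / 5 3 1 6 4 2 / 3 4 6 1 2 5 / 1 2 5 3 6 4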